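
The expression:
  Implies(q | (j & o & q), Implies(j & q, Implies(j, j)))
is always true.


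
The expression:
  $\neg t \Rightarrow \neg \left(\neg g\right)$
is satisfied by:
  {t: True, g: True}
  {t: True, g: False}
  {g: True, t: False}


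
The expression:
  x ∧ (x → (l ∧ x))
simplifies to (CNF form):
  l ∧ x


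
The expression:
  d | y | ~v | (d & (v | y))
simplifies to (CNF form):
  d | y | ~v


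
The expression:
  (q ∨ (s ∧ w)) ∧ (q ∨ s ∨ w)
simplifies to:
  q ∨ (s ∧ w)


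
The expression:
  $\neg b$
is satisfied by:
  {b: False}


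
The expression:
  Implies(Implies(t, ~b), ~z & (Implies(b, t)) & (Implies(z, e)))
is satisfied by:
  {t: True, z: False, b: False}
  {z: False, b: False, t: False}
  {b: True, t: True, z: False}
  {b: True, z: True, t: True}


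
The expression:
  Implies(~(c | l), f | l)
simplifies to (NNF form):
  c | f | l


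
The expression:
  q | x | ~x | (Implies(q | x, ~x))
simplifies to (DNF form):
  True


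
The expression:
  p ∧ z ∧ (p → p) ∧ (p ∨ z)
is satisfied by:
  {z: True, p: True}


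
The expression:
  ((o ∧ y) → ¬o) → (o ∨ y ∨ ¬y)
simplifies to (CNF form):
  True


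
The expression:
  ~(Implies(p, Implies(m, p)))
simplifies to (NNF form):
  False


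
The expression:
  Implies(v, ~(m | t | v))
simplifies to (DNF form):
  ~v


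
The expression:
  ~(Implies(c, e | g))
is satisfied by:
  {c: True, g: False, e: False}


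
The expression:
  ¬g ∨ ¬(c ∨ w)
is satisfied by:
  {c: False, g: False, w: False}
  {w: True, c: False, g: False}
  {c: True, w: False, g: False}
  {w: True, c: True, g: False}
  {g: True, w: False, c: False}


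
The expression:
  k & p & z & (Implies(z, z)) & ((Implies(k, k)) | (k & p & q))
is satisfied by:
  {z: True, p: True, k: True}


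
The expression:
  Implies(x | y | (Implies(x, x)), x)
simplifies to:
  x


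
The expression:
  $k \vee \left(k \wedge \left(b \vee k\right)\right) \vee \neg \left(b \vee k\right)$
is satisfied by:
  {k: True, b: False}
  {b: False, k: False}
  {b: True, k: True}


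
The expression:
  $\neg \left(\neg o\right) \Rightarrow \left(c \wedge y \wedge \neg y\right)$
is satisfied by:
  {o: False}


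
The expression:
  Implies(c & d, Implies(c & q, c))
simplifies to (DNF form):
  True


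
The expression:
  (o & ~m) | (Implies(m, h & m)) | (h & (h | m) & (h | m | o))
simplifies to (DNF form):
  h | ~m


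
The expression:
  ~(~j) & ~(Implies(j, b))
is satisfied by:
  {j: True, b: False}


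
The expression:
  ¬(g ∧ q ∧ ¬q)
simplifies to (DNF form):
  True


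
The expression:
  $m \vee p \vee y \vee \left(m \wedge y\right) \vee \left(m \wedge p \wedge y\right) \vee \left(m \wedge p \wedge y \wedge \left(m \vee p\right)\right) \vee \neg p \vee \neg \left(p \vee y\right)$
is always true.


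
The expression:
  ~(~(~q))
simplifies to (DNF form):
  ~q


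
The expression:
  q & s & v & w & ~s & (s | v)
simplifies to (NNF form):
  False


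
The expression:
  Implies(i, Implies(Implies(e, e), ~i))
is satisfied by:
  {i: False}


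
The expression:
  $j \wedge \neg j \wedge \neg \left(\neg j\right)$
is never true.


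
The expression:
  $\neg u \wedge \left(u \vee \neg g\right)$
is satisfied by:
  {g: False, u: False}


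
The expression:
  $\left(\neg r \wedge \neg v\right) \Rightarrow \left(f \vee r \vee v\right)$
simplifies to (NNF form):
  $f \vee r \vee v$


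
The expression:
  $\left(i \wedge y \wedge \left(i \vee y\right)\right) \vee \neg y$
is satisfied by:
  {i: True, y: False}
  {y: False, i: False}
  {y: True, i: True}


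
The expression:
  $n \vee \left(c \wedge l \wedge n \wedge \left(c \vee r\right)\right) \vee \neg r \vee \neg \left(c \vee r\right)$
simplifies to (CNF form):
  $n \vee \neg r$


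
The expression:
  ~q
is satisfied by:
  {q: False}


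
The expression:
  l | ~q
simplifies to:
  l | ~q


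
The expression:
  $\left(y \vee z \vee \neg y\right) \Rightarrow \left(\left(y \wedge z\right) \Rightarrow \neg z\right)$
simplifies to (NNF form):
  $\neg y \vee \neg z$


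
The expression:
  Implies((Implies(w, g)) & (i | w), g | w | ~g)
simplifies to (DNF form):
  True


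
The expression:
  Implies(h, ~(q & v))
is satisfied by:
  {h: False, v: False, q: False}
  {q: True, h: False, v: False}
  {v: True, h: False, q: False}
  {q: True, v: True, h: False}
  {h: True, q: False, v: False}
  {q: True, h: True, v: False}
  {v: True, h: True, q: False}


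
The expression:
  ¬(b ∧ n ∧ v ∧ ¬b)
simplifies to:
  True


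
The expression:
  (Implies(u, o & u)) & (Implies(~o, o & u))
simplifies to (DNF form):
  o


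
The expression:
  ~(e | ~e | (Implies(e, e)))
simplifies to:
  False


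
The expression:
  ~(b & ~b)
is always true.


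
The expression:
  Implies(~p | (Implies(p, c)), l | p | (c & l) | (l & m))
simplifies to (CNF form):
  l | p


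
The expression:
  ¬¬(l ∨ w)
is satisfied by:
  {l: True, w: True}
  {l: True, w: False}
  {w: True, l: False}


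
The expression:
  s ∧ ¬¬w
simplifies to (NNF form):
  s ∧ w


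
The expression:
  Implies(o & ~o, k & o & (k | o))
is always true.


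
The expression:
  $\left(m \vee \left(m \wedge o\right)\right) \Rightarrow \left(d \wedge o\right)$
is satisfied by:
  {d: True, o: True, m: False}
  {d: True, o: False, m: False}
  {o: True, d: False, m: False}
  {d: False, o: False, m: False}
  {d: True, m: True, o: True}


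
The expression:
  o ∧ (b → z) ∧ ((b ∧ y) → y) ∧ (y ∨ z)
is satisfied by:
  {y: True, z: True, o: True, b: False}
  {z: True, o: True, b: False, y: False}
  {y: True, z: True, b: True, o: True}
  {z: True, b: True, o: True, y: False}
  {y: True, o: True, b: False, z: False}


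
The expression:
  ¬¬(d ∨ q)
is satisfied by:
  {d: True, q: True}
  {d: True, q: False}
  {q: True, d: False}


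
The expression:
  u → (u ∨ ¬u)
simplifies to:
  True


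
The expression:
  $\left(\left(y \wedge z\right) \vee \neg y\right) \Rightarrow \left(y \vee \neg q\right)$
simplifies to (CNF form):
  $y \vee \neg q$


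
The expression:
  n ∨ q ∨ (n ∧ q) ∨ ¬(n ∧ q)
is always true.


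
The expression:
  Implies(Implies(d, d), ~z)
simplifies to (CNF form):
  ~z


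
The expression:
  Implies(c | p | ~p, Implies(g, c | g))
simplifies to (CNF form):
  True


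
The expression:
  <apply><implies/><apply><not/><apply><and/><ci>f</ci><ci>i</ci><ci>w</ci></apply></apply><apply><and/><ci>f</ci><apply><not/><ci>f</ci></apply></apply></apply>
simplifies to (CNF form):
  <apply><and/><ci>f</ci><ci>i</ci><ci>w</ci></apply>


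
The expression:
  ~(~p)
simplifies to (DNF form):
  p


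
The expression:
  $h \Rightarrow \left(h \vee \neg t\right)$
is always true.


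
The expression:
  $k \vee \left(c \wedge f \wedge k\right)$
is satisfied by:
  {k: True}


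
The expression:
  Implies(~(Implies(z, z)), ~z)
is always true.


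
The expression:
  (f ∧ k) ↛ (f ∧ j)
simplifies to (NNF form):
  f ∧ k ∧ ¬j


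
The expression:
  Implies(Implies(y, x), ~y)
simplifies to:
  ~x | ~y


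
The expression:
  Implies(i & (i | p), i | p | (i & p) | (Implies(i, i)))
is always true.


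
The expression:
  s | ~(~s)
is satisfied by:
  {s: True}


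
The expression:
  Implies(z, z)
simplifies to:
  True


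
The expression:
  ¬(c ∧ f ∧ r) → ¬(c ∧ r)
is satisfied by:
  {f: True, c: False, r: False}
  {f: False, c: False, r: False}
  {r: True, f: True, c: False}
  {r: True, f: False, c: False}
  {c: True, f: True, r: False}
  {c: True, f: False, r: False}
  {c: True, r: True, f: True}


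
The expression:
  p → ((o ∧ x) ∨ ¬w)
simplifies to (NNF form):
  (o ∧ x) ∨ ¬p ∨ ¬w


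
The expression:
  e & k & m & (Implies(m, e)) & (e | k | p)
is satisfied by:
  {m: True, e: True, k: True}


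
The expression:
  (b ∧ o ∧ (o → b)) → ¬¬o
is always true.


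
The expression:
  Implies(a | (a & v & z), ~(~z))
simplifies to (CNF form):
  z | ~a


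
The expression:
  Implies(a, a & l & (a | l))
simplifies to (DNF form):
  l | ~a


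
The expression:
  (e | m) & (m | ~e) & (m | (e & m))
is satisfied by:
  {m: True}


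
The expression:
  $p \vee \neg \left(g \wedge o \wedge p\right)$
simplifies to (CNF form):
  $\text{True}$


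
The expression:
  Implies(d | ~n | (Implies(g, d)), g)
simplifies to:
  g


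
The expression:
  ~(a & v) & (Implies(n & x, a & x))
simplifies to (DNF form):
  (a & ~v) | (~a & ~n) | (~a & ~x)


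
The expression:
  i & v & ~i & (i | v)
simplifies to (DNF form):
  False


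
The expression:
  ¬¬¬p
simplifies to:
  ¬p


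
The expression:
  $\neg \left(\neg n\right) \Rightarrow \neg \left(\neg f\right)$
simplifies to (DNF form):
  $f \vee \neg n$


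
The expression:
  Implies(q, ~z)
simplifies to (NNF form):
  ~q | ~z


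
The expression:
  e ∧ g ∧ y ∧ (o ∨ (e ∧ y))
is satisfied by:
  {g: True, e: True, y: True}


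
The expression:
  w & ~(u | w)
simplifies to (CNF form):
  False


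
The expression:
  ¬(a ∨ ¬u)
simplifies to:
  u ∧ ¬a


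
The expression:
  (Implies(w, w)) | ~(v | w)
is always true.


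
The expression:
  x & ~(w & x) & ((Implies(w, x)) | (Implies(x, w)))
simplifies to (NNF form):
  x & ~w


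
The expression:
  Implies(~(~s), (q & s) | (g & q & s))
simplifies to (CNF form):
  q | ~s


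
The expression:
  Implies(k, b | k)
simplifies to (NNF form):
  True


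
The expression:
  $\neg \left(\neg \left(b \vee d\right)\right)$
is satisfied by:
  {b: True, d: True}
  {b: True, d: False}
  {d: True, b: False}


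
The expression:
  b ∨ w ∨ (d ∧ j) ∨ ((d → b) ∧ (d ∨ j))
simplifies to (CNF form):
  b ∨ j ∨ w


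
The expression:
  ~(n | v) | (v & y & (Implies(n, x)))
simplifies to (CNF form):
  (v | ~n) & (x | ~n) & (y | ~v)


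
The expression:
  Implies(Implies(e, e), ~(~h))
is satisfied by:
  {h: True}


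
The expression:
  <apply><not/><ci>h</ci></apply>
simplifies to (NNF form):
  <apply><not/><ci>h</ci></apply>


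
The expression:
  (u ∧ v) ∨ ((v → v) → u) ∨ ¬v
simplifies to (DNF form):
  u ∨ ¬v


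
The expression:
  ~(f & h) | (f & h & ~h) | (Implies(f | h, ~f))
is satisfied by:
  {h: False, f: False}
  {f: True, h: False}
  {h: True, f: False}


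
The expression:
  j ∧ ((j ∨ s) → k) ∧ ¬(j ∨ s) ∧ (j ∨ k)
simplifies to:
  False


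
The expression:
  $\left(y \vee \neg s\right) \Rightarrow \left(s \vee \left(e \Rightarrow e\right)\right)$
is always true.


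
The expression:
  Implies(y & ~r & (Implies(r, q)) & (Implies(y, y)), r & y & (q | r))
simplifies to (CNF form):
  r | ~y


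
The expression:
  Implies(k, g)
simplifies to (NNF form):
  g | ~k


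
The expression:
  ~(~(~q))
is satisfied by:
  {q: False}


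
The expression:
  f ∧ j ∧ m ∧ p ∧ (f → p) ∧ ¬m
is never true.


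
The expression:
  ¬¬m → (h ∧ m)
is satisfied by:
  {h: True, m: False}
  {m: False, h: False}
  {m: True, h: True}


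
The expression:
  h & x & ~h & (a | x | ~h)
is never true.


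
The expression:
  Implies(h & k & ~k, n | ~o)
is always true.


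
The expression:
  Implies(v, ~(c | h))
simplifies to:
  ~v | (~c & ~h)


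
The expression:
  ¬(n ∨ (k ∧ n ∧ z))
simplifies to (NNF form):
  ¬n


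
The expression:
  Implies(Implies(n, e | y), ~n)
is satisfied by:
  {y: False, n: False, e: False}
  {e: True, y: False, n: False}
  {y: True, e: False, n: False}
  {e: True, y: True, n: False}
  {n: True, e: False, y: False}


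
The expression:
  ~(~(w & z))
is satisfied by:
  {z: True, w: True}


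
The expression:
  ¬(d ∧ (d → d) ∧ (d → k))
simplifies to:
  ¬d ∨ ¬k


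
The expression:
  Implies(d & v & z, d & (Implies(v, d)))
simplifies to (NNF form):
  True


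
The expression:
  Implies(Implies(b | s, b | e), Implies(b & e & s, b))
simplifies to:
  True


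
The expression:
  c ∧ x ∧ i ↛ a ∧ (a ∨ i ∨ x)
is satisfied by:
  {i: True, c: True, x: True, a: False}


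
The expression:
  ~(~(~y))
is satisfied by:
  {y: False}


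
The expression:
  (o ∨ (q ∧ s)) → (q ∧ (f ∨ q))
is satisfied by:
  {q: True, o: False}
  {o: False, q: False}
  {o: True, q: True}


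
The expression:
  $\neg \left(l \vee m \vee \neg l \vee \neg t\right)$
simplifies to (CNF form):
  $\text{False}$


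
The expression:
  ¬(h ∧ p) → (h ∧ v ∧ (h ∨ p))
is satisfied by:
  {h: True, v: True, p: True}
  {h: True, v: True, p: False}
  {h: True, p: True, v: False}


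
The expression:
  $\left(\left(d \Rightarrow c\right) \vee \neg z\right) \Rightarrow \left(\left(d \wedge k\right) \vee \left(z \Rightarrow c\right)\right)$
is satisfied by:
  {c: True, d: True, z: False}
  {c: True, z: False, d: False}
  {d: True, z: False, c: False}
  {d: False, z: False, c: False}
  {c: True, d: True, z: True}
  {c: True, z: True, d: False}
  {d: True, z: True, c: False}


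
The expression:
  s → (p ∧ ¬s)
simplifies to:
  ¬s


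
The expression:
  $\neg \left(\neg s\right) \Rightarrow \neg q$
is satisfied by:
  {s: False, q: False}
  {q: True, s: False}
  {s: True, q: False}


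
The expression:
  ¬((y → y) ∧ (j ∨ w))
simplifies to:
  ¬j ∧ ¬w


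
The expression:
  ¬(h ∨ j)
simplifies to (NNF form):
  ¬h ∧ ¬j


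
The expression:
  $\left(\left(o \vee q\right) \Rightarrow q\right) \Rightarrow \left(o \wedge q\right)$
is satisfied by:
  {o: True}


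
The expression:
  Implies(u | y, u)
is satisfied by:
  {u: True, y: False}
  {y: False, u: False}
  {y: True, u: True}


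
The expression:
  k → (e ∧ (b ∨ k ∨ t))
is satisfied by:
  {e: True, k: False}
  {k: False, e: False}
  {k: True, e: True}


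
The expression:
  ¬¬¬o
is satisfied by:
  {o: False}


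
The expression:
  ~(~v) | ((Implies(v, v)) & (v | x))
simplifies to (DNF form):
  v | x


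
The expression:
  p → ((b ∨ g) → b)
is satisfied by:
  {b: True, p: False, g: False}
  {p: False, g: False, b: False}
  {g: True, b: True, p: False}
  {g: True, p: False, b: False}
  {b: True, p: True, g: False}
  {p: True, b: False, g: False}
  {g: True, p: True, b: True}


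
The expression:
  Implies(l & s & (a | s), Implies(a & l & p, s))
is always true.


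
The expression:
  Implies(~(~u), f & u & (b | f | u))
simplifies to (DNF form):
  f | ~u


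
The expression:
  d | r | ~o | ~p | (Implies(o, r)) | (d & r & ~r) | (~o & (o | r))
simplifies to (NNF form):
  d | r | ~o | ~p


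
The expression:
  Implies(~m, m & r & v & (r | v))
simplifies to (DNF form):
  m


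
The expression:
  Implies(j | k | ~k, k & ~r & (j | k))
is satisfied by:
  {k: True, r: False}


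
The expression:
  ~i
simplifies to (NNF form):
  ~i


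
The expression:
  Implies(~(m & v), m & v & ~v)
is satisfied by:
  {m: True, v: True}


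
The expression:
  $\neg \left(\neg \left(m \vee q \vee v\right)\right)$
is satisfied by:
  {m: True, q: True, v: True}
  {m: True, q: True, v: False}
  {m: True, v: True, q: False}
  {m: True, v: False, q: False}
  {q: True, v: True, m: False}
  {q: True, v: False, m: False}
  {v: True, q: False, m: False}


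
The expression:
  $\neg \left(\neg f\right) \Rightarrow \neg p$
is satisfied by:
  {p: False, f: False}
  {f: True, p: False}
  {p: True, f: False}


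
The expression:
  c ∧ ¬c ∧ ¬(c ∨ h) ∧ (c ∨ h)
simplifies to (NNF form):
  False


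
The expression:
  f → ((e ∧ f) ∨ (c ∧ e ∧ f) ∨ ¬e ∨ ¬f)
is always true.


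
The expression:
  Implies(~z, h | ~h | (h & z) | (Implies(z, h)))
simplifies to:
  True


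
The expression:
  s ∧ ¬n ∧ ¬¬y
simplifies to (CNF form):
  s ∧ y ∧ ¬n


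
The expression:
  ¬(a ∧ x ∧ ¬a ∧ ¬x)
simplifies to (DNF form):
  True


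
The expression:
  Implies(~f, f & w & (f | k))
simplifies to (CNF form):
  f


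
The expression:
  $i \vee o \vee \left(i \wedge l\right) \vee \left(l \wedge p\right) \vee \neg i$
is always true.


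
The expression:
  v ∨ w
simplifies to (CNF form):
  v ∨ w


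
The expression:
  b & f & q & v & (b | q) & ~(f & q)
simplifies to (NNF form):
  False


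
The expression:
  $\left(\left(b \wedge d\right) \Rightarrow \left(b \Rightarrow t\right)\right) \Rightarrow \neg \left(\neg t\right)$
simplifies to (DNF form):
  $t \vee \left(b \wedge d\right)$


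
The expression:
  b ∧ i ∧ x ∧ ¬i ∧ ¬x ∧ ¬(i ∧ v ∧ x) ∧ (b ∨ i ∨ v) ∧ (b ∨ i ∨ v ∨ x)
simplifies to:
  False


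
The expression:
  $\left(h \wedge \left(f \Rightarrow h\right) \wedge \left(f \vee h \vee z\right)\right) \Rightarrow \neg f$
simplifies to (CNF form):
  $\neg f \vee \neg h$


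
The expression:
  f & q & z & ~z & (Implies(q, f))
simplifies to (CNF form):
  False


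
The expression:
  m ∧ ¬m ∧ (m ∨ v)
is never true.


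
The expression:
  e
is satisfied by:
  {e: True}


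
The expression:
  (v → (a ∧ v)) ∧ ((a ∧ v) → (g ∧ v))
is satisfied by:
  {a: True, g: True, v: False}
  {a: True, g: False, v: False}
  {g: True, a: False, v: False}
  {a: False, g: False, v: False}
  {a: True, v: True, g: True}


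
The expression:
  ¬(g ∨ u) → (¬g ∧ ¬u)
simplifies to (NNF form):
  True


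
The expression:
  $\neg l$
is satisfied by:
  {l: False}


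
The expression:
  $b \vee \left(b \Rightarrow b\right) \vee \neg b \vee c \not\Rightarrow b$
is always true.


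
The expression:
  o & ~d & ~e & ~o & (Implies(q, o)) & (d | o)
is never true.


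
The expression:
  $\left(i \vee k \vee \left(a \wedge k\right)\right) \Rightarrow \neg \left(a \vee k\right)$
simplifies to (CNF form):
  $\neg k \wedge \left(\neg a \vee \neg i\right)$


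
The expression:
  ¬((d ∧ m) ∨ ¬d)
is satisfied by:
  {d: True, m: False}


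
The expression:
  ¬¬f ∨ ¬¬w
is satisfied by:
  {w: True, f: True}
  {w: True, f: False}
  {f: True, w: False}


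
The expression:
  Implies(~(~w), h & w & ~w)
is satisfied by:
  {w: False}


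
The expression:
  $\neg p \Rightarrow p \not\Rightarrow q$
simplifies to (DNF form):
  $p$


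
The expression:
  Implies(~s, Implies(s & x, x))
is always true.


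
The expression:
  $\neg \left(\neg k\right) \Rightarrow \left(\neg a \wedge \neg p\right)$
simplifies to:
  $\left(\neg a \wedge \neg p\right) \vee \neg k$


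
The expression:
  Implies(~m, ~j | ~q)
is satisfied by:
  {m: True, q: False, j: False}
  {q: False, j: False, m: False}
  {j: True, m: True, q: False}
  {j: True, q: False, m: False}
  {m: True, q: True, j: False}
  {q: True, m: False, j: False}
  {j: True, q: True, m: True}


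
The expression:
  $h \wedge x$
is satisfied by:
  {h: True, x: True}


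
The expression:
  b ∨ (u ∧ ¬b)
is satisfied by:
  {b: True, u: True}
  {b: True, u: False}
  {u: True, b: False}


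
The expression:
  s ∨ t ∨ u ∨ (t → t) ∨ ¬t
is always true.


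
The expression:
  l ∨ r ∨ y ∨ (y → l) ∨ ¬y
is always true.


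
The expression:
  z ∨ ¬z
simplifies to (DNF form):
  True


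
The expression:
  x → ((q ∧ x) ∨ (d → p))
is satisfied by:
  {q: True, p: True, x: False, d: False}
  {q: True, p: False, x: False, d: False}
  {p: True, d: False, q: False, x: False}
  {d: False, p: False, q: False, x: False}
  {d: True, q: True, p: True, x: False}
  {d: True, q: True, p: False, x: False}
  {d: True, p: True, q: False, x: False}
  {d: True, p: False, q: False, x: False}
  {x: True, q: True, p: True, d: False}
  {x: True, q: True, p: False, d: False}
  {x: True, p: True, q: False, d: False}
  {x: True, p: False, q: False, d: False}
  {d: True, x: True, q: True, p: True}
  {d: True, x: True, q: True, p: False}
  {d: True, x: True, p: True, q: False}


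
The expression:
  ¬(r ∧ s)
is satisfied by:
  {s: False, r: False}
  {r: True, s: False}
  {s: True, r: False}


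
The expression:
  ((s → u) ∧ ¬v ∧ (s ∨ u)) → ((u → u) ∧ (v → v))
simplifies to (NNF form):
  True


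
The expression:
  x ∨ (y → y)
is always true.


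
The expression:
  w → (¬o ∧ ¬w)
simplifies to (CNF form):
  ¬w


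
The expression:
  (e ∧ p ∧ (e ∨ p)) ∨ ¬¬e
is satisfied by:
  {e: True}


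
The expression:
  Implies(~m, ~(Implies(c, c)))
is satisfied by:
  {m: True}


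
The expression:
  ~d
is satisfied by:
  {d: False}


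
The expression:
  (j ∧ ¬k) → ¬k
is always true.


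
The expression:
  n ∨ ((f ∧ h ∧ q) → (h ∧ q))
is always true.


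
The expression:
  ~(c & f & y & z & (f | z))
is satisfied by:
  {c: False, z: False, y: False, f: False}
  {f: True, c: False, z: False, y: False}
  {y: True, c: False, z: False, f: False}
  {f: True, y: True, c: False, z: False}
  {z: True, f: False, c: False, y: False}
  {f: True, z: True, c: False, y: False}
  {y: True, z: True, f: False, c: False}
  {f: True, y: True, z: True, c: False}
  {c: True, y: False, z: False, f: False}
  {f: True, c: True, y: False, z: False}
  {y: True, c: True, f: False, z: False}
  {f: True, y: True, c: True, z: False}
  {z: True, c: True, y: False, f: False}
  {f: True, z: True, c: True, y: False}
  {y: True, z: True, c: True, f: False}


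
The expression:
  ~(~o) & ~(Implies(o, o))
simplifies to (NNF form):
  False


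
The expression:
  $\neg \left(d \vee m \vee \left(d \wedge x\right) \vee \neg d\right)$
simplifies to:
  $\text{False}$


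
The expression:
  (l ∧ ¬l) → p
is always true.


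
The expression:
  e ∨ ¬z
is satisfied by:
  {e: True, z: False}
  {z: False, e: False}
  {z: True, e: True}


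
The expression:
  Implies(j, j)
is always true.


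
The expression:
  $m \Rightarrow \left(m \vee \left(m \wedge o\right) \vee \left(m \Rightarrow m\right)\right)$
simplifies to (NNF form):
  $\text{True}$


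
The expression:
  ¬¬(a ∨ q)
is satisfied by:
  {a: True, q: True}
  {a: True, q: False}
  {q: True, a: False}


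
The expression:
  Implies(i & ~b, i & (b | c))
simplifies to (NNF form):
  b | c | ~i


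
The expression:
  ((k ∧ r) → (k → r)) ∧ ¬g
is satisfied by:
  {g: False}


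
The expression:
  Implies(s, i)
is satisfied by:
  {i: True, s: False}
  {s: False, i: False}
  {s: True, i: True}


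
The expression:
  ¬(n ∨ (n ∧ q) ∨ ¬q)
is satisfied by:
  {q: True, n: False}


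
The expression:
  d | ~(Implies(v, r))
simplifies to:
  d | (v & ~r)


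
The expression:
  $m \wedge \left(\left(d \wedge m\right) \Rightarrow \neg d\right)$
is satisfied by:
  {m: True, d: False}


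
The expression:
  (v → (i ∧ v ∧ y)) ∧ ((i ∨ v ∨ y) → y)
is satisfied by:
  {y: True, v: False, i: False}
  {v: False, i: False, y: False}
  {i: True, y: True, v: False}
  {i: True, v: True, y: True}


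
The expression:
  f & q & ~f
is never true.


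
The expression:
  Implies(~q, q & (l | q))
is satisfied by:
  {q: True}


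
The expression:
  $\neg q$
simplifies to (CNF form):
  $\neg q$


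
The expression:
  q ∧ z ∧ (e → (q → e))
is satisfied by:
  {z: True, q: True}


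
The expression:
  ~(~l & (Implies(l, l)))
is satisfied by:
  {l: True}


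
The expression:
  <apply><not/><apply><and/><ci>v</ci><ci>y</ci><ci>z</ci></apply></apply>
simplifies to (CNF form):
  <apply><or/><apply><not/><ci>v</ci></apply><apply><not/><ci>y</ci></apply><apply><not/><ci>z</ci></apply></apply>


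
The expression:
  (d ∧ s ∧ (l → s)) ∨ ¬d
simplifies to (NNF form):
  s ∨ ¬d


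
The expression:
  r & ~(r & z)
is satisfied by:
  {r: True, z: False}


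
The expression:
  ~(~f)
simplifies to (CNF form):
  f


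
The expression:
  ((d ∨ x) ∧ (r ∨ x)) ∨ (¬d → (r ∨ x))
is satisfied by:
  {r: True, x: True, d: True}
  {r: True, x: True, d: False}
  {r: True, d: True, x: False}
  {r: True, d: False, x: False}
  {x: True, d: True, r: False}
  {x: True, d: False, r: False}
  {d: True, x: False, r: False}


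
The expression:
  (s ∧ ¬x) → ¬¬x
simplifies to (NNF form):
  x ∨ ¬s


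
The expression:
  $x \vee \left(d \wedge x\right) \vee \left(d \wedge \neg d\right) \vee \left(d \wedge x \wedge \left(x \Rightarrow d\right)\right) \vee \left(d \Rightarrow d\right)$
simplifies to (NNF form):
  $\text{True}$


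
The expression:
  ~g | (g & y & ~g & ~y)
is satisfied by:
  {g: False}


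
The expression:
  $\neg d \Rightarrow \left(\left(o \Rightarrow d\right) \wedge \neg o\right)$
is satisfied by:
  {d: True, o: False}
  {o: False, d: False}
  {o: True, d: True}


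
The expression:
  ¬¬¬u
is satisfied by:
  {u: False}


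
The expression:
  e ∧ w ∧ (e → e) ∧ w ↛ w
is never true.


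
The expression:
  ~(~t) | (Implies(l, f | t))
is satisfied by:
  {t: True, f: True, l: False}
  {t: True, l: False, f: False}
  {f: True, l: False, t: False}
  {f: False, l: False, t: False}
  {t: True, f: True, l: True}
  {t: True, l: True, f: False}
  {f: True, l: True, t: False}


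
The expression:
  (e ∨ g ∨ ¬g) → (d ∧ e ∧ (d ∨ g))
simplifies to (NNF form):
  d ∧ e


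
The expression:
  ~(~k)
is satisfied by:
  {k: True}


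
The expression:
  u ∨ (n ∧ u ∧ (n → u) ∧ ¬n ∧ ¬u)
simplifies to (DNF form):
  u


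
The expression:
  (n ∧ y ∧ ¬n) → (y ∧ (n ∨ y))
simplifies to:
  True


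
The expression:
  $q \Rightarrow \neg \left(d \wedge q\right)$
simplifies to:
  $\neg d \vee \neg q$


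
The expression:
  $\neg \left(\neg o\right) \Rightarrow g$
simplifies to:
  $g \vee \neg o$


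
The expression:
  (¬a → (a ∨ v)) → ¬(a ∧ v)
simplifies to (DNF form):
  ¬a ∨ ¬v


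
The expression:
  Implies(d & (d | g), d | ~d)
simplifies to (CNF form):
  True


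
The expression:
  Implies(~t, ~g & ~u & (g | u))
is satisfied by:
  {t: True}


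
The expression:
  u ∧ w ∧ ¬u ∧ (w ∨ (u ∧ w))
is never true.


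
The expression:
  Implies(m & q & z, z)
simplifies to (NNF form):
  True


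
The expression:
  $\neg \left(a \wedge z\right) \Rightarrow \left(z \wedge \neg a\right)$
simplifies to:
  $z$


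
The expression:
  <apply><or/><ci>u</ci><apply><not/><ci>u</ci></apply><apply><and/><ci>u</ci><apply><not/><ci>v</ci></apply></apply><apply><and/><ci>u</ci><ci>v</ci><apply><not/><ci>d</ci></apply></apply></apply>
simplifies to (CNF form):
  <true/>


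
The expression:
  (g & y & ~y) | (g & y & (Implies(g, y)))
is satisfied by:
  {g: True, y: True}


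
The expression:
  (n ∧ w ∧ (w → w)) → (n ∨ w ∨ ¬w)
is always true.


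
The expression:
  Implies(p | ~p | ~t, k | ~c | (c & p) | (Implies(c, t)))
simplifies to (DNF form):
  k | p | t | ~c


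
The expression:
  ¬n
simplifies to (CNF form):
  ¬n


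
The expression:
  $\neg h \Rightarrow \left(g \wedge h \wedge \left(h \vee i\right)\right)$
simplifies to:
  $h$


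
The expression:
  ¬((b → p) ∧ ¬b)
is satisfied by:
  {b: True}


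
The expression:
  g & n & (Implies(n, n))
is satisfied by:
  {g: True, n: True}


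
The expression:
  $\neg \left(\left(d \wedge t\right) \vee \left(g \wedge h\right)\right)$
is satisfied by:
  {d: False, g: False, t: False, h: False}
  {h: True, d: False, g: False, t: False}
  {t: True, d: False, g: False, h: False}
  {h: True, t: True, d: False, g: False}
  {g: True, t: False, d: False, h: False}
  {t: True, g: True, d: False, h: False}
  {d: True, t: False, g: False, h: False}
  {h: True, d: True, t: False, g: False}
  {g: True, d: True, t: False, h: False}


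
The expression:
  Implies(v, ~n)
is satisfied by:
  {v: False, n: False}
  {n: True, v: False}
  {v: True, n: False}


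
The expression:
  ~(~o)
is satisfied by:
  {o: True}


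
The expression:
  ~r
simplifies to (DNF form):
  ~r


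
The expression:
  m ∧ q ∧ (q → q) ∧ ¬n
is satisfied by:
  {m: True, q: True, n: False}


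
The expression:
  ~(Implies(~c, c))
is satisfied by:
  {c: False}


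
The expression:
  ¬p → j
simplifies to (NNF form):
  j ∨ p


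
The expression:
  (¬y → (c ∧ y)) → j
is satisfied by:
  {j: True, y: False}
  {y: False, j: False}
  {y: True, j: True}


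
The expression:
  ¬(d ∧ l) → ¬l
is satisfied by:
  {d: True, l: False}
  {l: False, d: False}
  {l: True, d: True}


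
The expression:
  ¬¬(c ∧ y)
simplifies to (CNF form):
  c ∧ y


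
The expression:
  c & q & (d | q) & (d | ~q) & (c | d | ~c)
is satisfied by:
  {c: True, d: True, q: True}


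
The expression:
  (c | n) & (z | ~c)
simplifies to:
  (c & z) | (n & ~c)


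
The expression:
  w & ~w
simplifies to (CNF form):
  False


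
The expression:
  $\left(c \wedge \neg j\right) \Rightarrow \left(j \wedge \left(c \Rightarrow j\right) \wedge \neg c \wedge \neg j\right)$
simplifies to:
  $j \vee \neg c$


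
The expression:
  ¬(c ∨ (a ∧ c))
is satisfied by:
  {c: False}


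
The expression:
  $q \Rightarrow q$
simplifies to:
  $\text{True}$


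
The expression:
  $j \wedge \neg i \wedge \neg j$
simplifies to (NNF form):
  $\text{False}$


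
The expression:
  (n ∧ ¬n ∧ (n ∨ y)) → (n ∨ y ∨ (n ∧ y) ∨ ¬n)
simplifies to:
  True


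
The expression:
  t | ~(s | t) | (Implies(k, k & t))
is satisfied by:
  {t: True, s: False, k: False}
  {s: False, k: False, t: False}
  {t: True, k: True, s: False}
  {k: True, s: False, t: False}
  {t: True, s: True, k: False}
  {s: True, t: False, k: False}
  {t: True, k: True, s: True}


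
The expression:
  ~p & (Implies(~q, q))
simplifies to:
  q & ~p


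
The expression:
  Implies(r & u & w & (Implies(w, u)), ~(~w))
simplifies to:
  True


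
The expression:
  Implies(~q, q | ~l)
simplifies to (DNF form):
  q | ~l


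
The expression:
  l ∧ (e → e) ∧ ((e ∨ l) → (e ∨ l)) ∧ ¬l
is never true.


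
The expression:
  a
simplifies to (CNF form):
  a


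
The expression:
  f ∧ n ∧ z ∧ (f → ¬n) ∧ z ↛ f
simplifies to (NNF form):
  False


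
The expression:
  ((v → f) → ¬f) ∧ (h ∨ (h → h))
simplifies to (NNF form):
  ¬f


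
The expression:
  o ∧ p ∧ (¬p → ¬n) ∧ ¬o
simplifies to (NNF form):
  False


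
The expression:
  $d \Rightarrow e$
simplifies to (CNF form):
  $e \vee \neg d$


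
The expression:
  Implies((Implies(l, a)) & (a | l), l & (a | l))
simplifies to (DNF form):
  l | ~a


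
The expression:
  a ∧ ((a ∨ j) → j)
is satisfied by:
  {a: True, j: True}


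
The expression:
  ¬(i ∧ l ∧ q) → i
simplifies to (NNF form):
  i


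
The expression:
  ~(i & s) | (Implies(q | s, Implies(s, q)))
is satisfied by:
  {q: True, s: False, i: False}
  {s: False, i: False, q: False}
  {i: True, q: True, s: False}
  {i: True, s: False, q: False}
  {q: True, s: True, i: False}
  {s: True, q: False, i: False}
  {i: True, s: True, q: True}


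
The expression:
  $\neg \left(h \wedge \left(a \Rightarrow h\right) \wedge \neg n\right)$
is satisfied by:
  {n: True, h: False}
  {h: False, n: False}
  {h: True, n: True}


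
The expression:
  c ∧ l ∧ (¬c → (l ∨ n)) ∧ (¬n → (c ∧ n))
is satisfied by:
  {c: True, n: True, l: True}


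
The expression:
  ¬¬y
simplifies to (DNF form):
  y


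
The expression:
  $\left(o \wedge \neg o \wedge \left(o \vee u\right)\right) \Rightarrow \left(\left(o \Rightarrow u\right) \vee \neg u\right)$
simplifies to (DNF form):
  $\text{True}$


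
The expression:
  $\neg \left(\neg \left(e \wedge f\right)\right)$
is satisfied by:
  {e: True, f: True}


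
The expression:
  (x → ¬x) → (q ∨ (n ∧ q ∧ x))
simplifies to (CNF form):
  q ∨ x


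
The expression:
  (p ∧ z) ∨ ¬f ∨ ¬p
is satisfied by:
  {z: True, p: False, f: False}
  {p: False, f: False, z: False}
  {f: True, z: True, p: False}
  {f: True, p: False, z: False}
  {z: True, p: True, f: False}
  {p: True, z: False, f: False}
  {f: True, p: True, z: True}


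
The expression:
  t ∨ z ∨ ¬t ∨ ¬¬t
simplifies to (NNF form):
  True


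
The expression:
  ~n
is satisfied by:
  {n: False}


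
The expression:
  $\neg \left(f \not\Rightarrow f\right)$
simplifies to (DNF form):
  $\text{True}$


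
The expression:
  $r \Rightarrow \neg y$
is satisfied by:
  {y: False, r: False}
  {r: True, y: False}
  {y: True, r: False}


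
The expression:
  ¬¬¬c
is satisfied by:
  {c: False}


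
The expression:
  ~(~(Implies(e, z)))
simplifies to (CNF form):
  z | ~e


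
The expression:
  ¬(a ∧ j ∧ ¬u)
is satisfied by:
  {u: True, a: False, j: False}
  {u: False, a: False, j: False}
  {j: True, u: True, a: False}
  {j: True, u: False, a: False}
  {a: True, u: True, j: False}
  {a: True, u: False, j: False}
  {a: True, j: True, u: True}


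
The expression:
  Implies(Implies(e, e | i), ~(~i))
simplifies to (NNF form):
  i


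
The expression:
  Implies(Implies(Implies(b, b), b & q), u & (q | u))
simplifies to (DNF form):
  u | ~b | ~q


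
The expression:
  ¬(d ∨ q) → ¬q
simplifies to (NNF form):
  True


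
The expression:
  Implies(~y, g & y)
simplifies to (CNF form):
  y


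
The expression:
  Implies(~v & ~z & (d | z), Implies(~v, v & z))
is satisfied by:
  {z: True, v: True, d: False}
  {z: True, v: False, d: False}
  {v: True, z: False, d: False}
  {z: False, v: False, d: False}
  {d: True, z: True, v: True}
  {d: True, z: True, v: False}
  {d: True, v: True, z: False}


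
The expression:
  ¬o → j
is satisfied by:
  {o: True, j: True}
  {o: True, j: False}
  {j: True, o: False}


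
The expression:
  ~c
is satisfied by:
  {c: False}


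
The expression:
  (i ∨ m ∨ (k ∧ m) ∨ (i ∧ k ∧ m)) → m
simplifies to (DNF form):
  m ∨ ¬i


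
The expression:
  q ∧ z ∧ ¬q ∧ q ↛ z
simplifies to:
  False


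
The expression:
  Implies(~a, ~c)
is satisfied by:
  {a: True, c: False}
  {c: False, a: False}
  {c: True, a: True}


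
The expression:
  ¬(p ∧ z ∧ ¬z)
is always true.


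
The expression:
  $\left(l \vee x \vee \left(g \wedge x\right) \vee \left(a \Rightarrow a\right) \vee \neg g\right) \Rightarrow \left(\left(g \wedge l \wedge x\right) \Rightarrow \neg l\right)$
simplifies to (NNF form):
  $\neg g \vee \neg l \vee \neg x$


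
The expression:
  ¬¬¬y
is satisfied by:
  {y: False}


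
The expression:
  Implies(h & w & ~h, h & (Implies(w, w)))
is always true.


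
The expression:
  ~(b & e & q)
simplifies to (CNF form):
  ~b | ~e | ~q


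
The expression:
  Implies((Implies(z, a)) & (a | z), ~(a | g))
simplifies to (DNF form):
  ~a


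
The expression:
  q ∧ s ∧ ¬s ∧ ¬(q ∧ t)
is never true.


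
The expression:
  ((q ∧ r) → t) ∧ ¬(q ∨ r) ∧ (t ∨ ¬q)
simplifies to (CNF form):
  ¬q ∧ ¬r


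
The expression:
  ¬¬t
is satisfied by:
  {t: True}


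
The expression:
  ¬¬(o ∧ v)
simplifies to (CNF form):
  o ∧ v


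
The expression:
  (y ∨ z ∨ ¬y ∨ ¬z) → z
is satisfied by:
  {z: True}


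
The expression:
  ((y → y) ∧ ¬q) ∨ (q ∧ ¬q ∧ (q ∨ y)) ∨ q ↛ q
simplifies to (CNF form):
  ¬q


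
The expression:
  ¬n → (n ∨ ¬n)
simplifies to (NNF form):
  True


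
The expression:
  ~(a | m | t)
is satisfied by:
  {t: False, a: False, m: False}


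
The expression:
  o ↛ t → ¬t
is always true.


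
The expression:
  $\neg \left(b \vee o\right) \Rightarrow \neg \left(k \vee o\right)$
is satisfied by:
  {b: True, o: True, k: False}
  {b: True, k: False, o: False}
  {o: True, k: False, b: False}
  {o: False, k: False, b: False}
  {b: True, o: True, k: True}
  {b: True, k: True, o: False}
  {o: True, k: True, b: False}


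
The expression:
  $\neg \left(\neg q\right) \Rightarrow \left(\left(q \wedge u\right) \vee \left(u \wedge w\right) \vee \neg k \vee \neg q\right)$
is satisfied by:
  {u: True, k: False, q: False}
  {k: False, q: False, u: False}
  {u: True, q: True, k: False}
  {q: True, k: False, u: False}
  {u: True, k: True, q: False}
  {k: True, u: False, q: False}
  {u: True, q: True, k: True}


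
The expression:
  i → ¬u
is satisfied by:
  {u: False, i: False}
  {i: True, u: False}
  {u: True, i: False}


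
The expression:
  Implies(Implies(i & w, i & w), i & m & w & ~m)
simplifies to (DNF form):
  False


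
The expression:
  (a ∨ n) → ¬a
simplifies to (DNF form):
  ¬a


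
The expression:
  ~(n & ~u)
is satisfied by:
  {u: True, n: False}
  {n: False, u: False}
  {n: True, u: True}


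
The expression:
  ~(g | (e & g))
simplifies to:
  ~g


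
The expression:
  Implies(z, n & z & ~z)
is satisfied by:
  {z: False}


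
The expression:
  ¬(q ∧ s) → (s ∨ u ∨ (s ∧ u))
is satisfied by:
  {u: True, s: True}
  {u: True, s: False}
  {s: True, u: False}


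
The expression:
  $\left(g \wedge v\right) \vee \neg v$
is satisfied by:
  {g: True, v: False}
  {v: False, g: False}
  {v: True, g: True}


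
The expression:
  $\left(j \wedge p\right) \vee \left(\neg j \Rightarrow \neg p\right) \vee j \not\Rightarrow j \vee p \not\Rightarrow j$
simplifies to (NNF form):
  $\text{True}$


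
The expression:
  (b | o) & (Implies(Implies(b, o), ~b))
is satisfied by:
  {b: True, o: False}
  {o: True, b: False}


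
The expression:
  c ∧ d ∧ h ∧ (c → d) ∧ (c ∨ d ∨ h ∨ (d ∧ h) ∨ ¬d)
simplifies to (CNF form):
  c ∧ d ∧ h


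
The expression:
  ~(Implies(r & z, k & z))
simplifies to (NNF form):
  r & z & ~k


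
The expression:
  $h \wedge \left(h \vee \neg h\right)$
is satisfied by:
  {h: True}


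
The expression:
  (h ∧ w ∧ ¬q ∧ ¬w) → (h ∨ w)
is always true.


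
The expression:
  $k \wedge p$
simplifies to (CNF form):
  $k \wedge p$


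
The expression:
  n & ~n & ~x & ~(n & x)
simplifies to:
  False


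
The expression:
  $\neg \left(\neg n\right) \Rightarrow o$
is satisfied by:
  {o: True, n: False}
  {n: False, o: False}
  {n: True, o: True}
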